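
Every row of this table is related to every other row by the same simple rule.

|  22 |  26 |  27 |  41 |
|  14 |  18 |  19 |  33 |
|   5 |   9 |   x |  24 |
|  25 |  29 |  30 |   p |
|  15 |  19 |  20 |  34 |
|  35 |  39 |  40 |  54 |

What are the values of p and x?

The difference between any two rows is the same in every column — this is an addition table with the headers hidden.
Row 4 minus row 1 is 25 − 22 = 3, so its entry in column 4 is 41 + 3 = 44.
Row 3 minus row 1 is 5 − 22 = -17, so its entry in column 3 is 27 + (-17) = 10.

p = 44, x = 10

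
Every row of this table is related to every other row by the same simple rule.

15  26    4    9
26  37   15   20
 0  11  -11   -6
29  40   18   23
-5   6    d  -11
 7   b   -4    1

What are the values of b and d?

b = 18, d = -16

The difference between any two rows is the same in every column — this is an addition table with the headers hidden.
Row 6 minus row 1 is 1 − 9 = -8, so its entry in column 2 is 26 + (-8) = 18.
Row 5 minus row 1 is -11 − 9 = -20, so its entry in column 3 is 4 + (-20) = -16.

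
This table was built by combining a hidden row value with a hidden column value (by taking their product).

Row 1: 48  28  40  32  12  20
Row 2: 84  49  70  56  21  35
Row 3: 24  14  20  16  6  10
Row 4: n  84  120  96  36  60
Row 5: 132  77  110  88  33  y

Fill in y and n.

Each row is a constant multiple of every other row — this is a multiplication table with the headers hidden.
Row 5 is 77/28 = 11/4 times row 1, so its entry in column 6 is 20 × 11/4 = 55.
Row 4 is 84/28 = 3/1 times row 1, so its entry in column 1 is 48 × 3/1 = 144.

y = 55, n = 144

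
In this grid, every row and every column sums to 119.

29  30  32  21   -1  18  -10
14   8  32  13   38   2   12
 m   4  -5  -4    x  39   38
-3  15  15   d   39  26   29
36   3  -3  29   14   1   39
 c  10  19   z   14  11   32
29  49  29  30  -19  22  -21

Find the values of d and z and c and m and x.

The known cells in column 5 total 85, leaving 119 − 85 = 34 for the blank.
The known cells in row 3 total 106, leaving 119 − 106 = 13 for the blank.
The known cells in row 4 total 121, leaving 119 − 121 = -2 for the blank.
The known cells in column 1 total 118, leaving 119 − 118 = 1 for the blank.
The known cells in row 6 total 87, leaving 119 − 87 = 32 for the blank.

d = -2, z = 32, c = 1, m = 13, x = 34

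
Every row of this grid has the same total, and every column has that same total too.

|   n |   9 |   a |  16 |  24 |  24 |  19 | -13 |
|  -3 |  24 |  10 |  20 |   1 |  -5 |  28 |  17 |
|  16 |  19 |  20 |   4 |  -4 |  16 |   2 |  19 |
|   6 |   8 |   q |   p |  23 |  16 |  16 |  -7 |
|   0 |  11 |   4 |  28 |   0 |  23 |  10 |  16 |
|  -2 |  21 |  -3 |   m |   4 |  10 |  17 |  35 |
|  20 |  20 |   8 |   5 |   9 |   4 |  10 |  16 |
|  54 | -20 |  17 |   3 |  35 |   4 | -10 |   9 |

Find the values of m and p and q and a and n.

m = 10, p = 6, q = 24, a = 12, n = 1

Rows 2 and 3 both sum to 92, so that's the common total.
Column 1: -3 + 16 + 6 + 0 − 2 + 20 + 54 = 91, so its missing entry is 92 − 91 = 1.
Row 1: 1 + 9 + 16 + 24 + 24 + 19 − 13 = 80, so its missing entry is 92 − 80 = 12.
Row 6: -2 + 21 − 3 + 4 + 10 + 17 + 35 = 82, so its missing entry is 92 − 82 = 10.
Column 4: 16 + 20 + 4 + 28 + 10 + 5 + 3 = 86, so its missing entry is 92 − 86 = 6.
Row 4: 6 + 8 + 6 + 23 + 16 + 16 − 7 = 68, so its missing entry is 92 − 68 = 24.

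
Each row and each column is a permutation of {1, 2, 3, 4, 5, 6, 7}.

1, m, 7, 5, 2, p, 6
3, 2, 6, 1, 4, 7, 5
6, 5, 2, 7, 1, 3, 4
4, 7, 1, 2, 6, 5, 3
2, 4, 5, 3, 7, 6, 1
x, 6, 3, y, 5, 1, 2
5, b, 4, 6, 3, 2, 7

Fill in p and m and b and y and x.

Cell (7,2): row 7 already has {2, 3, 4, 5, 6, 7} → 1.
For row 1, column 2: column 2 already has {1, 2, 4, 5, 6, 7}; that leaves 3.
For row 6, column 1: column 1 already has {1, 2, 3, 4, 5, 6}; that leaves 7.
At (row 1, col 6): row 1 already has {1, 2, 3, 5, 6, 7}, so the value is 4.
For row 6, column 4: row 6 already has {1, 2, 3, 5, 6, 7}; that leaves 4.

p = 4, m = 3, b = 1, y = 4, x = 7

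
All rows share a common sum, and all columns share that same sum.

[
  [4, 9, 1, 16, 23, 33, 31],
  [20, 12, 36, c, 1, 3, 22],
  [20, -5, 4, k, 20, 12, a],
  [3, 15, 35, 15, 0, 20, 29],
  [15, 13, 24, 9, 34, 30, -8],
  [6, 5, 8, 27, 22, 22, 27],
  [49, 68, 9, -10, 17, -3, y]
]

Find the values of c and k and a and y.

Rows 1 and 4 both sum to 117, so that's the common total.
Row 2 has 20 + 12 + 36 + 1 + 3 + 22 = 94; the blank must be 117 − 94 = 23.
Column 4 has 16 + 23 + 15 + 9 + 27 − 10 = 80; the blank must be 117 − 80 = 37.
Row 7 has 49 + 68 + 9 − 10 + 17 − 3 = 130; the blank must be 117 − 130 = -13.
Row 3 has 20 − 5 + 4 + 37 + 20 + 12 = 88; the blank must be 117 − 88 = 29.

c = 23, k = 37, a = 29, y = -13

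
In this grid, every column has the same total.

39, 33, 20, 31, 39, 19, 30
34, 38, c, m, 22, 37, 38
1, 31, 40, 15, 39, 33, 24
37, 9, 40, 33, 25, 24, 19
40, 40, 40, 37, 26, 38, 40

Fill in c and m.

Columns 2 and 6 both add up to 151, so every column sums to 151.
Column 3: 20 + 40 + 40 + 40 = 140, so the missing entry is 151 − 140 = 11.
Column 4: 31 + 15 + 33 + 37 = 116, so the missing entry is 151 − 116 = 35.

c = 11, m = 35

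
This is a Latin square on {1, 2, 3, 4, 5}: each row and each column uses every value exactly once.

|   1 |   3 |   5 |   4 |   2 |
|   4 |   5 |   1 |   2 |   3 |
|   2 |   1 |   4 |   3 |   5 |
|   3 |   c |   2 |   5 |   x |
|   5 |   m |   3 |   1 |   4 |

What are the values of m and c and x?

m = 2, c = 4, x = 1

For row 5, column 2: row 5 already has {1, 3, 4, 5}; that leaves 2.
At (row 4, col 2): column 2 already has {1, 2, 3, 5}, so the value is 4.
For row 4, column 5: row 4 already has {2, 3, 4, 5}; that leaves 1.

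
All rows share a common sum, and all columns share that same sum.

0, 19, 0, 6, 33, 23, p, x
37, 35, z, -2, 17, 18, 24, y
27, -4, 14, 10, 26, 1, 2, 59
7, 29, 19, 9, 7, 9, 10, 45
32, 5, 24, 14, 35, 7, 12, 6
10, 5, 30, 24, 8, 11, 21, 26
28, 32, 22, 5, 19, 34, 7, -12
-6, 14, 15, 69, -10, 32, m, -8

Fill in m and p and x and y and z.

Rows 3 and 4 both sum to 135, so that's the common total.
The known cells in column 3 total 124, leaving 135 − 124 = 11 for the blank.
The known cells in row 2 total 140, leaving 135 − 140 = -5 for the blank.
The known cells in column 8 total 111, leaving 135 − 111 = 24 for the blank.
The known cells in row 1 total 105, leaving 135 − 105 = 30 for the blank.
The known cells in row 8 total 106, leaving 135 − 106 = 29 for the blank.

m = 29, p = 30, x = 24, y = -5, z = 11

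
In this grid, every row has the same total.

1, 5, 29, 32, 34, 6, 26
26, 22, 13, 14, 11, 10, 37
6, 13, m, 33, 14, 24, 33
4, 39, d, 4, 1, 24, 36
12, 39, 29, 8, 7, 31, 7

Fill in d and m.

Row 2 sums to 133 and so does row 5; that's the common total.
In row 4 the known cells total 108, leaving 133 − 108 = 25.
In row 3 the known cells total 123, leaving 133 − 123 = 10.

d = 25, m = 10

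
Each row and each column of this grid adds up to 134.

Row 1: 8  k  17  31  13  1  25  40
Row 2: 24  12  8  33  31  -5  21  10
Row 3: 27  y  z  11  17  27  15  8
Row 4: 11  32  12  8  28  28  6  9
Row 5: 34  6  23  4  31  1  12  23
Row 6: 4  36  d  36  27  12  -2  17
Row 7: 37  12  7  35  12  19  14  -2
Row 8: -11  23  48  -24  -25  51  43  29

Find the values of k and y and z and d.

Row 1 has 8 + 17 + 31 + 13 + 1 + 25 + 40 = 135; the blank must be 134 − 135 = -1.
Row 6 has 4 + 36 + 36 + 27 + 12 − 2 + 17 = 130; the blank must be 134 − 130 = 4.
Column 2 has -1 + 12 + 32 + 6 + 36 + 12 + 23 = 120; the blank must be 134 − 120 = 14.
Row 3 has 27 + 14 + 11 + 17 + 27 + 15 + 8 = 119; the blank must be 134 − 119 = 15.

k = -1, y = 14, z = 15, d = 4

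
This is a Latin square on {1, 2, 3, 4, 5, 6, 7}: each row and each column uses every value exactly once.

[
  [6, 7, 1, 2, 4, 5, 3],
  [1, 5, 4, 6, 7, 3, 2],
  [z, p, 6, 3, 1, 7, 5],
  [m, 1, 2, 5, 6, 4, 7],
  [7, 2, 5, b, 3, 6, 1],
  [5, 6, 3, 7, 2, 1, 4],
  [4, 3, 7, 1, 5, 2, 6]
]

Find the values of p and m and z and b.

For row 3, column 2: column 2 already has {1, 2, 3, 5, 6, 7}; that leaves 4.
At (row 3, col 1): row 3 already has {1, 3, 4, 5, 6, 7}, so the value is 2.
For row 4, column 1: row 4 already has {1, 2, 4, 5, 6, 7}; that leaves 3.
At (row 5, col 4): row 5 already has {1, 2, 3, 5, 6, 7}, so the value is 4.

p = 4, m = 3, z = 2, b = 4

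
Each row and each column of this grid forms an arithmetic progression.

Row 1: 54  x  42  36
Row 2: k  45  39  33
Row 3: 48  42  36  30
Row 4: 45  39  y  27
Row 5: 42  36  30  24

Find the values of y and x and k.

Along each row the entries change by -6 per step; down each column they change by -3.
Row 4: from 45 at column 1, stepping by -6 to column 3 gives 33.
Row 1: from 54 at column 1, stepping by -6 to column 2 gives 48.
Row 2: from 45 at column 2, stepping by -6 to column 1 gives 51.

y = 33, x = 48, k = 51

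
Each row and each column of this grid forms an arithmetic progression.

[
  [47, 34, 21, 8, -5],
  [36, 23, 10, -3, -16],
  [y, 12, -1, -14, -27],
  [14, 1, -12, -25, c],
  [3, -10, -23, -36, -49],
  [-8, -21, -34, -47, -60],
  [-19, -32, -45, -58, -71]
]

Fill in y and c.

y = 25, c = -38

Along each row the entries change by -13 per step; down each column they change by -11.
Row 3: from 12 at column 2, stepping by -13 to column 1 gives 25.
Row 4: from 14 at column 1, stepping by -13 to column 5 gives -38.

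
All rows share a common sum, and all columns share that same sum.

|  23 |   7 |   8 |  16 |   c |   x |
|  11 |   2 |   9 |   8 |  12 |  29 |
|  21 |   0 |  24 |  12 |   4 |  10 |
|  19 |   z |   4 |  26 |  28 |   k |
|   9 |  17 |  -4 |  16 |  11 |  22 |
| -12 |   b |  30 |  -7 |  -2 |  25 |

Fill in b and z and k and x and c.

Rows 2 and 3 both sum to 71, so that's the common total.
The known cells in column 5 total 53, leaving 71 − 53 = 18 for the blank.
The known cells in row 6 total 34, leaving 71 − 34 = 37 for the blank.
The known cells in column 2 total 63, leaving 71 − 63 = 8 for the blank.
The known cells in row 1 total 72, leaving 71 − 72 = -1 for the blank.
The known cells in row 4 total 85, leaving 71 − 85 = -14 for the blank.

b = 37, z = 8, k = -14, x = -1, c = 18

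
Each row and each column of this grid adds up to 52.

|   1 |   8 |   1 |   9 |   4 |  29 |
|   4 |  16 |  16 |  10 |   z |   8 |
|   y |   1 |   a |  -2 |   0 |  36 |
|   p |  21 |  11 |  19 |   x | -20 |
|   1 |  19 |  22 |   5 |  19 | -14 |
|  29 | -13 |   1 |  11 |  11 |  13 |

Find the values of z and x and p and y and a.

z = -2, x = 20, p = 1, y = 16, a = 1

The known cells in row 2 total 54, leaving 52 − 54 = -2 for the blank.
The known cells in column 5 total 32, leaving 52 − 32 = 20 for the blank.
The known cells in row 4 total 51, leaving 52 − 51 = 1 for the blank.
The known cells in column 1 total 36, leaving 52 − 36 = 16 for the blank.
The known cells in row 3 total 51, leaving 52 − 51 = 1 for the blank.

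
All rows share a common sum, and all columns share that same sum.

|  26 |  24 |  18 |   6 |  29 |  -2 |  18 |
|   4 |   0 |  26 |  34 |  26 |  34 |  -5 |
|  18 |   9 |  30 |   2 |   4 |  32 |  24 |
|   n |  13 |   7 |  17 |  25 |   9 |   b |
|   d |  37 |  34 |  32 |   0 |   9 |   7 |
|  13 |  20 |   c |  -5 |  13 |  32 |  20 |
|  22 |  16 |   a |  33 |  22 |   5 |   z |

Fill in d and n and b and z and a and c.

Rows 1 and 2 both sum to 119, so that's the common total.
The known cells in row 5 total 119, leaving 119 − 119 = 0 for the blank.
The known cells in column 1 total 83, leaving 119 − 83 = 36 for the blank.
The known cells in row 4 total 107, leaving 119 − 107 = 12 for the blank.
The known cells in column 7 total 76, leaving 119 − 76 = 43 for the blank.
The known cells in row 7 total 141, leaving 119 − 141 = -22 for the blank.
The known cells in row 6 total 93, leaving 119 − 93 = 26 for the blank.

d = 0, n = 36, b = 12, z = 43, a = -22, c = 26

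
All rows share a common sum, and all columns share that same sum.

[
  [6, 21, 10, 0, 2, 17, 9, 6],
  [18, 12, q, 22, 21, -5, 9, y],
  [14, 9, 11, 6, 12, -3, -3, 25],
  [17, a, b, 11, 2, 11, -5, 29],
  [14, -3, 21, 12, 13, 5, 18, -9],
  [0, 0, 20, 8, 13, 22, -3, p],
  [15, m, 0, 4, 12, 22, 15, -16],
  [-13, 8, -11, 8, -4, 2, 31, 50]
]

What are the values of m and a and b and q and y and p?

Rows 1 and 3 both sum to 71, so that's the common total.
Row 7: 15 + 0 + 4 + 12 + 22 + 15 − 16 = 52, so its missing entry is 71 − 52 = 19.
Column 2: 21 + 12 + 9 − 3 + 0 + 19 + 8 = 66, so its missing entry is 71 − 66 = 5.
Row 6: 0 + 0 + 20 + 8 + 13 + 22 − 3 = 60, so its missing entry is 71 − 60 = 11.
Column 8: 6 + 25 + 29 − 9 + 11 − 16 + 50 = 96, so its missing entry is 71 − 96 = -25.
Row 2: 18 + 12 + 22 + 21 − 5 + 9 − 25 = 52, so its missing entry is 71 − 52 = 19.
Row 4: 17 + 5 + 11 + 2 + 11 − 5 + 29 = 70, so its missing entry is 71 − 70 = 1.

m = 19, a = 5, b = 1, q = 19, y = -25, p = 11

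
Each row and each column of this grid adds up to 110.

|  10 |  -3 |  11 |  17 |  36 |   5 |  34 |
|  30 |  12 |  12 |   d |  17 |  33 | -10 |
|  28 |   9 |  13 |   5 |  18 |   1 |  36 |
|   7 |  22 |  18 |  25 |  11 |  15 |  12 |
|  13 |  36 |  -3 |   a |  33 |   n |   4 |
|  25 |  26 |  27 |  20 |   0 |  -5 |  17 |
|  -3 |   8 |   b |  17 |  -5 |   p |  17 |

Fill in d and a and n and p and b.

The known cells in column 3 total 78, leaving 110 − 78 = 32 for the blank.
The known cells in row 7 total 66, leaving 110 − 66 = 44 for the blank.
The known cells in column 6 total 93, leaving 110 − 93 = 17 for the blank.
The known cells in row 5 total 100, leaving 110 − 100 = 10 for the blank.
The known cells in row 2 total 94, leaving 110 − 94 = 16 for the blank.

d = 16, a = 10, n = 17, p = 44, b = 32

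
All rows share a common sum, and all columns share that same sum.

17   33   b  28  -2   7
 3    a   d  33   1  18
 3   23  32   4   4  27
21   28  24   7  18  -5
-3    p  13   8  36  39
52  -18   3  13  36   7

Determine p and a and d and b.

Rows 3 and 4 both sum to 93, so that's the common total.
Row 5 has -3 + 13 + 8 + 36 + 39 = 93; the blank must be 93 − 93 = 0.
Column 2 has 33 + 23 + 28 + 0 − 18 = 66; the blank must be 93 − 66 = 27.
Row 2 has 3 + 27 + 33 + 1 + 18 = 82; the blank must be 93 − 82 = 11.
Row 1 has 17 + 33 + 28 − 2 + 7 = 83; the blank must be 93 − 83 = 10.

p = 0, a = 27, d = 11, b = 10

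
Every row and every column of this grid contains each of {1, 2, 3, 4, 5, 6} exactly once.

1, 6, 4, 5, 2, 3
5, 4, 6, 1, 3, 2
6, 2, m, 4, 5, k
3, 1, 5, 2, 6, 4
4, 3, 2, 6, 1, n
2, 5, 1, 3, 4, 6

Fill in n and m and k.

Cell (5,6): row 5 already has {1, 2, 3, 4, 6} → 5.
Cell (3,6): column 6 already has {2, 3, 4, 5, 6} → 1.
For row 3, column 3: row 3 already has {1, 2, 4, 5, 6}; that leaves 3.

n = 5, m = 3, k = 1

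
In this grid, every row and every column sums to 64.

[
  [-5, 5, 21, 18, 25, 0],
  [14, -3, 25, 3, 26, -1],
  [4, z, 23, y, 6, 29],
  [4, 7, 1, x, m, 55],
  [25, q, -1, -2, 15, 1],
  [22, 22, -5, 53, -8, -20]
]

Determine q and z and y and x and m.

q = 26, z = 7, y = -5, x = -3, m = 0

The known cells in column 5 total 64, leaving 64 − 64 = 0 for the blank.
The known cells in row 4 total 67, leaving 64 − 67 = -3 for the blank.
The known cells in column 4 total 69, leaving 64 − 69 = -5 for the blank.
The known cells in row 3 total 57, leaving 64 − 57 = 7 for the blank.
The known cells in row 5 total 38, leaving 64 − 38 = 26 for the blank.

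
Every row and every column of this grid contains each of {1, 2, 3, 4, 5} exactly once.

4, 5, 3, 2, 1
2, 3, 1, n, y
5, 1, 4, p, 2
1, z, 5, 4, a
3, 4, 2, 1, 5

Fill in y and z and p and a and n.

Cell (4,2): column 2 already has {1, 3, 4, 5} → 2.
For row 4, column 5: row 4 already has {1, 2, 4, 5}; that leaves 3.
Cell (2,5): column 5 already has {1, 2, 3, 5} → 4.
At (row 3, col 4): row 3 already has {1, 2, 4, 5}, so the value is 3.
Cell (2,4): row 2 already has {1, 2, 3, 4} → 5.

y = 4, z = 2, p = 3, a = 3, n = 5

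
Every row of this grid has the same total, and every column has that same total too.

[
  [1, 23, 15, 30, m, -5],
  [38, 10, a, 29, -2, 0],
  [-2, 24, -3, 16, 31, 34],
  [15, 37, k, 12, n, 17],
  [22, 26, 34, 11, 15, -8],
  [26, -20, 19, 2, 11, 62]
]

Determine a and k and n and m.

a = 25, k = 10, n = 9, m = 36

Rows 3 and 5 both sum to 100, so that's the common total.
Row 2 has 38 + 10 + 29 − 2 + 0 = 75; the blank must be 100 − 75 = 25.
Column 3 has 15 + 25 − 3 + 34 + 19 = 90; the blank must be 100 − 90 = 10.
Row 1 has 1 + 23 + 15 + 30 − 5 = 64; the blank must be 100 − 64 = 36.
Row 4 has 15 + 37 + 10 + 12 + 17 = 91; the blank must be 100 − 91 = 9.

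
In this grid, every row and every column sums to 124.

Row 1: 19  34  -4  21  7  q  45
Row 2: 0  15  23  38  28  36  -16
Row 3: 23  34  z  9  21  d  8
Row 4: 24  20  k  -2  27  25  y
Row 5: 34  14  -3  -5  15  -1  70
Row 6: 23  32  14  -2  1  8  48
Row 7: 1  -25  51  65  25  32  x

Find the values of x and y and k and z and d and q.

Row 1 has 19 + 34 − 4 + 21 + 7 + 45 = 122; the blank must be 124 − 122 = 2.
Row 7 has 1 − 25 + 51 + 65 + 25 + 32 = 149; the blank must be 124 − 149 = -25.
Column 7 has 45 − 16 + 8 + 70 + 48 − 25 = 130; the blank must be 124 − 130 = -6.
Row 4 has 24 + 20 − 2 + 27 + 25 − 6 = 88; the blank must be 124 − 88 = 36.
Column 3 has -4 + 23 + 36 − 3 + 14 + 51 = 117; the blank must be 124 − 117 = 7.
Row 3 has 23 + 34 + 7 + 9 + 21 + 8 = 102; the blank must be 124 − 102 = 22.

x = -25, y = -6, k = 36, z = 7, d = 22, q = 2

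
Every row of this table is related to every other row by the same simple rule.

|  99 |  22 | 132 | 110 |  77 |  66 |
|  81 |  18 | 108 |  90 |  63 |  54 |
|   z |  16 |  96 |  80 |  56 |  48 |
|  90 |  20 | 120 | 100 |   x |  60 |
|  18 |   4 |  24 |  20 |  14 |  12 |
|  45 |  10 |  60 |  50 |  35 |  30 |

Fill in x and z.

x = 70, z = 72

Each row is a constant multiple of every other row — this is a multiplication table with the headers hidden.
Row 4 is 20/22 = 10/11 times row 1, so its entry in column 5 is 77 × 10/11 = 70.
Row 3 is 16/22 = 8/11 times row 1, so its entry in column 1 is 99 × 8/11 = 72.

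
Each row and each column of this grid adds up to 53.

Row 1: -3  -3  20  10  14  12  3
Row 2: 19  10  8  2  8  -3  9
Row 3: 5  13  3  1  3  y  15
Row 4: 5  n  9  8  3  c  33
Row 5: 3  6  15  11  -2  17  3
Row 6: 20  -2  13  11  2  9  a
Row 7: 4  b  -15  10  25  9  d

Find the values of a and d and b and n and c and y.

Row 6: 20 − 2 + 13 + 11 + 2 + 9 = 53, so its missing entry is 53 − 53 = 0.
Column 7: 3 + 9 + 15 + 33 + 3 + 0 = 63, so its missing entry is 53 − 63 = -10.
Row 7: 4 − 15 + 10 + 25 + 9 − 10 = 23, so its missing entry is 53 − 23 = 30.
Column 2: -3 + 10 + 13 + 6 − 2 + 30 = 54, so its missing entry is 53 − 54 = -1.
Row 3: 5 + 13 + 3 + 1 + 3 + 15 = 40, so its missing entry is 53 − 40 = 13.
Row 4: 5 − 1 + 9 + 8 + 3 + 33 = 57, so its missing entry is 53 − 57 = -4.

a = 0, d = -10, b = 30, n = -1, c = -4, y = 13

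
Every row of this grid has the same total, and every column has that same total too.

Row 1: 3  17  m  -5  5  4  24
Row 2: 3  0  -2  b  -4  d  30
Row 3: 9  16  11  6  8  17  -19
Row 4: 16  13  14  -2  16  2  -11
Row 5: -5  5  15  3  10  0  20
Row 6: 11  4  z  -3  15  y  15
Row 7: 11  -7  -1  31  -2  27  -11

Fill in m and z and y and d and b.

Rows 3 and 4 both sum to 48, so that's the common total.
Row 1: 3 + 17 − 5 + 5 + 4 + 24 = 48, so its missing entry is 48 − 48 = 0.
Column 4: -5 + 6 − 2 + 3 − 3 + 31 = 30, so its missing entry is 48 − 30 = 18.
Row 2: 3 + 0 − 2 + 18 − 4 + 30 = 45, so its missing entry is 48 − 45 = 3.
Column 6: 4 + 3 + 17 + 2 + 0 + 27 = 53, so its missing entry is 48 − 53 = -5.
Row 6: 11 + 4 − 3 + 15 − 5 + 15 = 37, so its missing entry is 48 − 37 = 11.

m = 0, z = 11, y = -5, d = 3, b = 18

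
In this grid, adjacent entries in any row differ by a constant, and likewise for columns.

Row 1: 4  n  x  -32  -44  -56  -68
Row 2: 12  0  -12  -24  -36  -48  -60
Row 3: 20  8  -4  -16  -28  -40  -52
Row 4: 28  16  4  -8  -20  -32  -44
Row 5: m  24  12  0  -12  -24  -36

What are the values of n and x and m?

n = -8, x = -20, m = 36

Along each row the entries change by -12 per step; down each column they change by 8.
Row 1: from 4 at column 1, stepping by -12 to column 2 gives -8.
Row 1: from 4 at column 1, stepping by -12 to column 3 gives -20.
Row 5: from 24 at column 2, stepping by -12 to column 1 gives 36.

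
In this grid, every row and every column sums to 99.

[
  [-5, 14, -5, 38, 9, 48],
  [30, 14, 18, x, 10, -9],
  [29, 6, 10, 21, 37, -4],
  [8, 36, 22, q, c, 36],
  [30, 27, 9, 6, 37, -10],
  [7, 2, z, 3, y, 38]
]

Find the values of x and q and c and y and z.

Row 2 has 30 + 14 + 18 + 10 − 9 = 63; the blank must be 99 − 63 = 36.
Column 4 has 38 + 36 + 21 + 6 + 3 = 104; the blank must be 99 − 104 = -5.
Row 4 has 8 + 36 + 22 − 5 + 36 = 97; the blank must be 99 − 97 = 2.
Column 5 has 9 + 10 + 37 + 2 + 37 = 95; the blank must be 99 − 95 = 4.
Row 6 has 7 + 2 + 3 + 4 + 38 = 54; the blank must be 99 − 54 = 45.

x = 36, q = -5, c = 2, y = 4, z = 45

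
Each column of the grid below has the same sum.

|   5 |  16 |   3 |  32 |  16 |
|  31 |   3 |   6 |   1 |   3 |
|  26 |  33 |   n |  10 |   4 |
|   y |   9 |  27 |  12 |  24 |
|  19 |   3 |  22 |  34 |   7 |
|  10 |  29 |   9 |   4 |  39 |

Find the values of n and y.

n = 26, y = 2

Column 4 sums to 93 and so does column 5; that's the common total.
In column 3 the known cells total 67, leaving 93 − 67 = 26.
In column 1 the known cells total 91, leaving 93 − 91 = 2.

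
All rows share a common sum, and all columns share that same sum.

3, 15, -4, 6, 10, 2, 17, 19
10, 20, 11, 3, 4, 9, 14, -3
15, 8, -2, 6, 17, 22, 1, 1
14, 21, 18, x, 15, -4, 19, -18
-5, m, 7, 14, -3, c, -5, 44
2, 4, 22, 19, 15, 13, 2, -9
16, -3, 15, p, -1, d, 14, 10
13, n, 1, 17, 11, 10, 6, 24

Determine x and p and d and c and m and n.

x = 3, p = 0, d = 17, c = -1, m = 17, n = -14

Rows 1 and 2 both sum to 68, so that's the common total.
Row 8: 13 + 1 + 17 + 11 + 10 + 6 + 24 = 82, so its missing entry is 68 − 82 = -14.
Row 4: 14 + 21 + 18 + 15 − 4 + 19 − 18 = 65, so its missing entry is 68 − 65 = 3.
Column 4: 6 + 3 + 6 + 3 + 14 + 19 + 17 = 68, so its missing entry is 68 − 68 = 0.
Row 7: 16 − 3 + 15 + 0 − 1 + 14 + 10 = 51, so its missing entry is 68 − 51 = 17.
Column 6: 2 + 9 + 22 − 4 + 13 + 17 + 10 = 69, so its missing entry is 68 − 69 = -1.
Row 5: -5 + 7 + 14 − 3 − 1 − 5 + 44 = 51, so its missing entry is 68 − 51 = 17.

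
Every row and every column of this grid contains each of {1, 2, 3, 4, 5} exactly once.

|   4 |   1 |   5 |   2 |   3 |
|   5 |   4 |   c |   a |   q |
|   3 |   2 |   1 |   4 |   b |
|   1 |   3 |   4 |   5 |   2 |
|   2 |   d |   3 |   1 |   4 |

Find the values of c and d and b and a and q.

At (row 3, col 5): row 3 already has {1, 2, 3, 4}, so the value is 5.
At (row 2, col 3): column 3 already has {1, 3, 4, 5}, so the value is 2.
Cell (5,2): row 5 already has {1, 2, 3, 4} → 5.
At (row 2, col 5): column 5 already has {2, 3, 4, 5}, so the value is 1.
Cell (2,4): row 2 already has {1, 2, 4, 5} → 3.

c = 2, d = 5, b = 5, a = 3, q = 1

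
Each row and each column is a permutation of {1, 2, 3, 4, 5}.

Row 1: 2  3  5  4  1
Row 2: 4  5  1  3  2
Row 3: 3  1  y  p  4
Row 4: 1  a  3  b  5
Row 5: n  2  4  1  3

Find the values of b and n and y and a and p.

b = 2, n = 5, y = 2, a = 4, p = 5

At (row 5, col 1): row 5 already has {1, 2, 3, 4}, so the value is 5.
Cell (4,2): column 2 already has {1, 2, 3, 5} → 4.
Cell (4,4): row 4 already has {1, 3, 4, 5} → 2.
For row 3, column 4: column 4 already has {1, 2, 3, 4}; that leaves 5.
Cell (3,3): row 3 already has {1, 3, 4, 5} → 2.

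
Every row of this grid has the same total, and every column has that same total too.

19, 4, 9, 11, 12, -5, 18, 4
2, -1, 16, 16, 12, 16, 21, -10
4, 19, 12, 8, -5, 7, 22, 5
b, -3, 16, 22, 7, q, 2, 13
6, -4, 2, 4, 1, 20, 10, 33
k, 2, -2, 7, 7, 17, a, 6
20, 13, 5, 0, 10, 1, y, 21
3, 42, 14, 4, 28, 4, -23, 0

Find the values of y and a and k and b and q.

y = 2, a = 20, k = 15, b = 3, q = 12

Rows 1 and 2 both sum to 72, so that's the common total.
The known cells in row 7 total 70, leaving 72 − 70 = 2 for the blank.
The known cells in column 7 total 52, leaving 72 − 52 = 20 for the blank.
The known cells in row 6 total 57, leaving 72 − 57 = 15 for the blank.
The known cells in column 1 total 69, leaving 72 − 69 = 3 for the blank.
The known cells in row 4 total 60, leaving 72 − 60 = 12 for the blank.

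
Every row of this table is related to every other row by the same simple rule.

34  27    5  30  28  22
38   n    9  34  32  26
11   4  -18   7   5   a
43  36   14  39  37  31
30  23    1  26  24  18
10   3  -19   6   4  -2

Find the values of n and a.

The difference between any two rows is the same in every column — this is an addition table with the headers hidden.
Row 2 minus row 1 is 38 − 34 = 4, so its entry in column 2 is 27 + 4 = 31.
Row 3 minus row 1 is 11 − 34 = -23, so its entry in column 6 is 22 + (-23) = -1.

n = 31, a = -1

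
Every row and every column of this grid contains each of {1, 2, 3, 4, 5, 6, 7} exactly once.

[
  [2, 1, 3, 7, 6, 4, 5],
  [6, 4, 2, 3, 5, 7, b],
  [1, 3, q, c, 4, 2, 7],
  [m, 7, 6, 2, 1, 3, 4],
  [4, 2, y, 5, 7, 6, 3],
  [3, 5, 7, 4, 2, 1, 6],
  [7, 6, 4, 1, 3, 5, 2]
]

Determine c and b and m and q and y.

c = 6, b = 1, m = 5, q = 5, y = 1

For row 5, column 3: row 5 already has {2, 3, 4, 5, 6, 7}; that leaves 1.
Cell (4,1): row 4 already has {1, 2, 3, 4, 6, 7} → 5.
At (row 3, col 4): column 4 already has {1, 2, 3, 4, 5, 7}, so the value is 6.
Cell (3,3): row 3 already has {1, 2, 3, 4, 6, 7} → 5.
At (row 2, col 7): row 2 already has {2, 3, 4, 5, 6, 7}, so the value is 1.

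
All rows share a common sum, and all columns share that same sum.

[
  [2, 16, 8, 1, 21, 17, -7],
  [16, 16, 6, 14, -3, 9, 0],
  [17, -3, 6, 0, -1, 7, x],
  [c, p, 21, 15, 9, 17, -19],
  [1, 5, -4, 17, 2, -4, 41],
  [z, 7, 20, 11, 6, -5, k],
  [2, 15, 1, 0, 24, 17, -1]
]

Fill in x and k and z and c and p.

x = 32, k = 12, z = 7, c = 13, p = 2

Rows 1 and 2 both sum to 58, so that's the common total.
Column 2: 16 + 16 − 3 + 5 + 7 + 15 = 56, so its missing entry is 58 − 56 = 2.
Row 4: 2 + 21 + 15 + 9 + 17 − 19 = 45, so its missing entry is 58 − 45 = 13.
Column 1: 2 + 16 + 17 + 13 + 1 + 2 = 51, so its missing entry is 58 − 51 = 7.
Row 3: 17 − 3 + 6 + 0 − 1 + 7 = 26, so its missing entry is 58 − 26 = 32.
Row 6: 7 + 7 + 20 + 11 + 6 − 5 = 46, so its missing entry is 58 − 46 = 12.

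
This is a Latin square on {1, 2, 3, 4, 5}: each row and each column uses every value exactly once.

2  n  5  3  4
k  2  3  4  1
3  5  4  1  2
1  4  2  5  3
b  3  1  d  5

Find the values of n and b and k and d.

n = 1, b = 4, k = 5, d = 2

For row 1, column 2: row 1 already has {2, 3, 4, 5}; that leaves 1.
At (row 2, col 1): row 2 already has {1, 2, 3, 4}, so the value is 5.
For row 5, column 1: column 1 already has {1, 2, 3, 5}; that leaves 4.
At (row 5, col 4): row 5 already has {1, 3, 4, 5}, so the value is 2.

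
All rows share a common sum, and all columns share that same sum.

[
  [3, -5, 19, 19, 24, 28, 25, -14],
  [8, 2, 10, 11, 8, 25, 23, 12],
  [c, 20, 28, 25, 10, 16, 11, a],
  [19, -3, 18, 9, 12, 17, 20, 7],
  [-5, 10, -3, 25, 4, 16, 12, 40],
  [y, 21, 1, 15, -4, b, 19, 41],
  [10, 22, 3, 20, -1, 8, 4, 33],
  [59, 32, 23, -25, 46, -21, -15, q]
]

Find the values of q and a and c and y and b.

q = 0, a = -20, c = 9, y = -4, b = 10

Rows 1 and 2 both sum to 99, so that's the common total.
Column 6 has 28 + 25 + 16 + 17 + 16 + 8 − 21 = 89; the blank must be 99 − 89 = 10.
Row 8 has 59 + 32 + 23 − 25 + 46 − 21 − 15 = 99; the blank must be 99 − 99 = 0.
Column 8 has -14 + 12 + 7 + 40 + 41 + 33 + 0 = 119; the blank must be 99 − 119 = -20.
Row 3 has 20 + 28 + 25 + 10 + 16 + 11 − 20 = 90; the blank must be 99 − 90 = 9.
Row 6 has 21 + 1 + 15 − 4 + 10 + 19 + 41 = 103; the blank must be 99 − 103 = -4.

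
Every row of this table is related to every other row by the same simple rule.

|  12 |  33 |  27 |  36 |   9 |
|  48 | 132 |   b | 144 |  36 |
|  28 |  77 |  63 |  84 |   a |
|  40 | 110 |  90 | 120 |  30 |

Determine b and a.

Each row is a constant multiple of every other row — this is a multiplication table with the headers hidden.
Row 2 is 132/33 = 4/1 times row 1, so its entry in column 3 is 27 × 4/1 = 108.
Row 3 is 77/33 = 7/3 times row 1, so its entry in column 5 is 9 × 7/3 = 21.

b = 108, a = 21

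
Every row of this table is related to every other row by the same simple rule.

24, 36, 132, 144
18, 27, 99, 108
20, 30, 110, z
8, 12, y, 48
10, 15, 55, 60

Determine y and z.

y = 44, z = 120

Each row is a constant multiple of every other row — this is a multiplication table with the headers hidden.
Row 4 is 8/24 = 1/3 times row 1, so its entry in column 3 is 132 × 1/3 = 44.
Row 3 is 20/24 = 5/6 times row 1, so its entry in column 4 is 144 × 5/6 = 120.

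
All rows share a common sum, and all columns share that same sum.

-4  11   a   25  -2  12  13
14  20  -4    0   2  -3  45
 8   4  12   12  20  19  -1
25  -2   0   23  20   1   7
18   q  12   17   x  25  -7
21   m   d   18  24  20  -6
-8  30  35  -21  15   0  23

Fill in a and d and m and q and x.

a = 19, d = 0, m = -3, q = 14, x = -5

Rows 2 and 3 both sum to 74, so that's the common total.
Column 5 has -2 + 2 + 20 + 20 + 24 + 15 = 79; the blank must be 74 − 79 = -5.
Row 1 has -4 + 11 + 25 − 2 + 12 + 13 = 55; the blank must be 74 − 55 = 19.
Row 5 has 18 + 12 + 17 − 5 + 25 − 7 = 60; the blank must be 74 − 60 = 14.
Column 2 has 11 + 20 + 4 − 2 + 14 + 30 = 77; the blank must be 74 − 77 = -3.
Row 6 has 21 − 3 + 18 + 24 + 20 − 6 = 74; the blank must be 74 − 74 = 0.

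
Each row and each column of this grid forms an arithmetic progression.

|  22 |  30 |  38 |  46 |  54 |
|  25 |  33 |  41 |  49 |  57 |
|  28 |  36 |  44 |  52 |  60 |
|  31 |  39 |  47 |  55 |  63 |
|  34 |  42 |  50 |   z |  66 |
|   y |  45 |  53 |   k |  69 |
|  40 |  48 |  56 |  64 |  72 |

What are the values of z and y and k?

Along each row the entries change by 8 per step; down each column they change by 3.
Row 5: from 34 at column 1, stepping by 8 to column 4 gives 58.
Row 6: from 45 at column 2, stepping by 8 to column 1 gives 37.
Row 6: from 45 at column 2, stepping by 8 to column 4 gives 61.

z = 58, y = 37, k = 61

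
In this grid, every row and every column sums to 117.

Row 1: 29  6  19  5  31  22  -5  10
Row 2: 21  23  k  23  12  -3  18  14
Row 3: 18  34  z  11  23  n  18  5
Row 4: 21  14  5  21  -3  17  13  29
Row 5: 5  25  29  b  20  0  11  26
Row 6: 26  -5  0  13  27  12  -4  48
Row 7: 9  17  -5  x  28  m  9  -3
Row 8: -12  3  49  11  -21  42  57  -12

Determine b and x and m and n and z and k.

b = 1, x = 32, m = 30, n = -3, z = 11, k = 9

Row 2: 21 + 23 + 23 + 12 − 3 + 18 + 14 = 108, so its missing entry is 117 − 108 = 9.
Row 5: 5 + 25 + 29 + 20 + 0 + 11 + 26 = 116, so its missing entry is 117 − 116 = 1.
Column 3: 19 + 9 + 5 + 29 + 0 − 5 + 49 = 106, so its missing entry is 117 − 106 = 11.
Row 3: 18 + 34 + 11 + 11 + 23 + 18 + 5 = 120, so its missing entry is 117 − 120 = -3.
Column 6: 22 − 3 − 3 + 17 + 0 + 12 + 42 = 87, so its missing entry is 117 − 87 = 30.
Row 7: 9 + 17 − 5 + 28 + 30 + 9 − 3 = 85, so its missing entry is 117 − 85 = 32.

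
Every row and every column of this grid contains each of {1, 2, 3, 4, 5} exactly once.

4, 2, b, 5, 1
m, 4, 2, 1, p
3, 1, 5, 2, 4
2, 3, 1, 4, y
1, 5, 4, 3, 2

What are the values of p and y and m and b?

For row 2, column 1: column 1 already has {1, 2, 3, 4}; that leaves 5.
For row 1, column 3: row 1 already has {1, 2, 4, 5}; that leaves 3.
Cell (4,5): row 4 already has {1, 2, 3, 4} → 5.
For row 2, column 5: row 2 already has {1, 2, 4, 5}; that leaves 3.

p = 3, y = 5, m = 5, b = 3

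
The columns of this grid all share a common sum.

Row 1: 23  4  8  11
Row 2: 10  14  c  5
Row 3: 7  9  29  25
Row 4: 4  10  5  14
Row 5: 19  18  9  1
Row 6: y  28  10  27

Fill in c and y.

c = 22, y = 20

The complete columns each total 83.
Column 3 is missing 83 − 61 = 22 (since 8 + 29 + 5 + 9 + 10 = 61).
Column 1 is missing 83 − 63 = 20 (since 23 + 10 + 7 + 4 + 19 = 63).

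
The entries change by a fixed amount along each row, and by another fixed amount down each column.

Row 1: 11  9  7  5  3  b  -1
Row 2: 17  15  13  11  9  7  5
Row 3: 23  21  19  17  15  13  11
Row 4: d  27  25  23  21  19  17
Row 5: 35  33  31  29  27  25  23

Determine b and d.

b = 1, d = 29

Along each row the entries change by -2 per step; down each column they change by 6.
Row 1: from 11 at column 1, stepping by -2 to column 6 gives 1.
Row 4: from 27 at column 2, stepping by -2 to column 1 gives 29.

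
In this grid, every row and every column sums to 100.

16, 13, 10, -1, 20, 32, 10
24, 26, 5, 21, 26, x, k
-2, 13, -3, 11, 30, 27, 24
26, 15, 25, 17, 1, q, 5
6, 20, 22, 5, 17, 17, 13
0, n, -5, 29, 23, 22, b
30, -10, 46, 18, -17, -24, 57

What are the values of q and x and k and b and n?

q = 11, x = 15, k = -17, b = 8, n = 23

Column 2 has 13 + 26 + 13 + 15 + 20 − 10 = 77; the blank must be 100 − 77 = 23.
Row 6 has 0 + 23 − 5 + 29 + 23 + 22 = 92; the blank must be 100 − 92 = 8.
Column 7 has 10 + 24 + 5 + 13 + 8 + 57 = 117; the blank must be 100 − 117 = -17.
Row 2 has 24 + 26 + 5 + 21 + 26 − 17 = 85; the blank must be 100 − 85 = 15.
Row 4 has 26 + 15 + 25 + 17 + 1 + 5 = 89; the blank must be 100 − 89 = 11.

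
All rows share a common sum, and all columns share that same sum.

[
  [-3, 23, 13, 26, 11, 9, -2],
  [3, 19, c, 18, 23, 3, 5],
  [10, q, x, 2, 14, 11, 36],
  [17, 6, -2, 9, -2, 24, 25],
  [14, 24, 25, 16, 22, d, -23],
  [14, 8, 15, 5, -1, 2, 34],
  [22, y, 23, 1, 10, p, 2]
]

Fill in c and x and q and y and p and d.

c = 6, x = -3, q = 7, y = -10, p = 29, d = -1

Rows 1 and 4 both sum to 77, so that's the common total.
Row 2 has 3 + 19 + 18 + 23 + 3 + 5 = 71; the blank must be 77 − 71 = 6.
Row 5 has 14 + 24 + 25 + 16 + 22 − 23 = 78; the blank must be 77 − 78 = -1.
Column 6 has 9 + 3 + 11 + 24 − 1 + 2 = 48; the blank must be 77 − 48 = 29.
Row 7 has 22 + 23 + 1 + 10 + 29 + 2 = 87; the blank must be 77 − 87 = -10.
Column 2 has 23 + 19 + 6 + 24 + 8 − 10 = 70; the blank must be 77 − 70 = 7.
Row 3 has 10 + 7 + 2 + 14 + 11 + 36 = 80; the blank must be 77 − 80 = -3.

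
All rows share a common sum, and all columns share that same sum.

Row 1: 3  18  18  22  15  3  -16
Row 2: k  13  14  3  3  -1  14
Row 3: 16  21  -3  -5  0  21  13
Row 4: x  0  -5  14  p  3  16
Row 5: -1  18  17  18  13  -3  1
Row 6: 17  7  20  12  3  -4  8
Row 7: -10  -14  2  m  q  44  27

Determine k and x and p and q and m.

Rows 1 and 3 both sum to 63, so that's the common total.
Row 2 has 13 + 14 + 3 + 3 − 1 + 14 = 46; the blank must be 63 − 46 = 17.
Column 1 has 3 + 17 + 16 − 1 + 17 − 10 = 42; the blank must be 63 − 42 = 21.
Row 4 has 21 + 0 − 5 + 14 + 3 + 16 = 49; the blank must be 63 − 49 = 14.
Column 5 has 15 + 3 + 0 + 14 + 13 + 3 = 48; the blank must be 63 − 48 = 15.
Row 7 has -10 − 14 + 2 + 15 + 44 + 27 = 64; the blank must be 63 − 64 = -1.

k = 17, x = 21, p = 14, q = 15, m = -1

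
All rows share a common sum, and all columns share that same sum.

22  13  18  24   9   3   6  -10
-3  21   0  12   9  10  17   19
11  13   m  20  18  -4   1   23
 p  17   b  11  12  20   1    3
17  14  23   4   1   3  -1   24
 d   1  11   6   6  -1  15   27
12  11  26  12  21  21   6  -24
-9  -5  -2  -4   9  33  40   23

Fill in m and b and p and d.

m = 3, b = 6, p = 15, d = 20

Rows 1 and 2 both sum to 85, so that's the common total.
Row 6 has 1 + 11 + 6 + 6 − 1 + 15 + 27 = 65; the blank must be 85 − 65 = 20.
Column 1 has 22 − 3 + 11 + 17 + 20 + 12 − 9 = 70; the blank must be 85 − 70 = 15.
Row 4 has 15 + 17 + 11 + 12 + 20 + 1 + 3 = 79; the blank must be 85 − 79 = 6.
Row 3 has 11 + 13 + 20 + 18 − 4 + 1 + 23 = 82; the blank must be 85 − 82 = 3.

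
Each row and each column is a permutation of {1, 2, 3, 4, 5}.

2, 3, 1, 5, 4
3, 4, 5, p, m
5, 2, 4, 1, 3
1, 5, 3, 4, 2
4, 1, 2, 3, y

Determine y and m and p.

At (row 5, col 5): row 5 already has {1, 2, 3, 4}, so the value is 5.
At (row 2, col 4): column 4 already has {1, 3, 4, 5}, so the value is 2.
Cell (2,5): row 2 already has {2, 3, 4, 5} → 1.

y = 5, m = 1, p = 2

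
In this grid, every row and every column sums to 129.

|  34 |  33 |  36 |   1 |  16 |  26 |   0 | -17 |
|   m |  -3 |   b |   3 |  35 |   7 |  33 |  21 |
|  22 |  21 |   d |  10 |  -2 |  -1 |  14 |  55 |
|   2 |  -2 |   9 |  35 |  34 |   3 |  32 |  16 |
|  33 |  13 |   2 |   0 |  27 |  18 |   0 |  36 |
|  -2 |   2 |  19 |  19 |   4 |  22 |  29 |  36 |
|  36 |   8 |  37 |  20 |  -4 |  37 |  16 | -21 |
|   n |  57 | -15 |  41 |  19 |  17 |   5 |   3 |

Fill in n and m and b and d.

Row 8 has 57 − 15 + 41 + 19 + 17 + 5 + 3 = 127; the blank must be 129 − 127 = 2.
Column 1 has 34 + 22 + 2 + 33 − 2 + 36 + 2 = 127; the blank must be 129 − 127 = 2.
Row 2 has 2 − 3 + 3 + 35 + 7 + 33 + 21 = 98; the blank must be 129 − 98 = 31.
Row 3 has 22 + 21 + 10 − 2 − 1 + 14 + 55 = 119; the blank must be 129 − 119 = 10.

n = 2, m = 2, b = 31, d = 10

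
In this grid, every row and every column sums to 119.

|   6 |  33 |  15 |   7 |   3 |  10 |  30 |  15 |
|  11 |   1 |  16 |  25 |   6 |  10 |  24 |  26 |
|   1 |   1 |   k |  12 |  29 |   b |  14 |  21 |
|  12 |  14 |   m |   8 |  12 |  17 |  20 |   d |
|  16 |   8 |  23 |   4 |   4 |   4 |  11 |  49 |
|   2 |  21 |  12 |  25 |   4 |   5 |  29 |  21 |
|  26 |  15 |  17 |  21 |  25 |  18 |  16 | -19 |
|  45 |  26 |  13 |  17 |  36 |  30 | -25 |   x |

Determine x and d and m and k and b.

x = -23, d = 29, m = 7, k = 16, b = 25

Row 8 has 45 + 26 + 13 + 17 + 36 + 30 − 25 = 142; the blank must be 119 − 142 = -23.
Column 8 has 15 + 26 + 21 + 49 + 21 − 19 − 23 = 90; the blank must be 119 − 90 = 29.
Row 4 has 12 + 14 + 8 + 12 + 17 + 20 + 29 = 112; the blank must be 119 − 112 = 7.
Column 3 has 15 + 16 + 7 + 23 + 12 + 17 + 13 = 103; the blank must be 119 − 103 = 16.
Row 3 has 1 + 1 + 16 + 12 + 29 + 14 + 21 = 94; the blank must be 119 − 94 = 25.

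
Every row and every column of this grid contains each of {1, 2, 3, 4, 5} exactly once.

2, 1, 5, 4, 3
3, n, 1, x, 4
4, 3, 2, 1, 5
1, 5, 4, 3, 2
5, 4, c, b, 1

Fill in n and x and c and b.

Cell (2,2): column 2 already has {1, 3, 4, 5} → 2.
For row 2, column 4: row 2 already has {1, 2, 3, 4}; that leaves 5.
For row 5, column 3: column 3 already has {1, 2, 4, 5}; that leaves 3.
At (row 5, col 4): row 5 already has {1, 3, 4, 5}, so the value is 2.

n = 2, x = 5, c = 3, b = 2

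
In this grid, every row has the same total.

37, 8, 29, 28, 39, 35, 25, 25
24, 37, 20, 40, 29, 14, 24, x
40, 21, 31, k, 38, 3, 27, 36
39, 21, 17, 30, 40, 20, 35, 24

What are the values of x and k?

x = 38, k = 30

Row 1 sums to 226 and so does row 4; that's the common total.
In row 2 the known cells total 188, leaving 226 − 188 = 38.
In row 3 the known cells total 196, leaving 226 − 196 = 30.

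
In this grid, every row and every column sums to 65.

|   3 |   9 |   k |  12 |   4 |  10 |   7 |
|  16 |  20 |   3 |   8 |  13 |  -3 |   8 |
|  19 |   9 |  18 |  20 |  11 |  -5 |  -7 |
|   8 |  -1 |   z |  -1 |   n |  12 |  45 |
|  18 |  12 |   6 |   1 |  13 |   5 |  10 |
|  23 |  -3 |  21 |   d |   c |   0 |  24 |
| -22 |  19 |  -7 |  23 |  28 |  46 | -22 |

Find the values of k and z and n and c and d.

The known cells in row 1 total 45, leaving 65 − 45 = 20 for the blank.
The known cells in column 4 total 63, leaving 65 − 63 = 2 for the blank.
The known cells in row 6 total 67, leaving 65 − 67 = -2 for the blank.
The known cells in column 5 total 67, leaving 65 − 67 = -2 for the blank.
The known cells in row 4 total 61, leaving 65 − 61 = 4 for the blank.

k = 20, z = 4, n = -2, c = -2, d = 2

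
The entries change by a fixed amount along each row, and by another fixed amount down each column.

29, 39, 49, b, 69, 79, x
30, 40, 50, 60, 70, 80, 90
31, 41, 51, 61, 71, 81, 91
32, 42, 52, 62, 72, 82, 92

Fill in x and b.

x = 89, b = 59

Along each row the entries change by 10 per step; down each column they change by 1.
Row 1: from 29 at column 1, stepping by 10 to column 7 gives 89.
Row 1: from 29 at column 1, stepping by 10 to column 4 gives 59.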